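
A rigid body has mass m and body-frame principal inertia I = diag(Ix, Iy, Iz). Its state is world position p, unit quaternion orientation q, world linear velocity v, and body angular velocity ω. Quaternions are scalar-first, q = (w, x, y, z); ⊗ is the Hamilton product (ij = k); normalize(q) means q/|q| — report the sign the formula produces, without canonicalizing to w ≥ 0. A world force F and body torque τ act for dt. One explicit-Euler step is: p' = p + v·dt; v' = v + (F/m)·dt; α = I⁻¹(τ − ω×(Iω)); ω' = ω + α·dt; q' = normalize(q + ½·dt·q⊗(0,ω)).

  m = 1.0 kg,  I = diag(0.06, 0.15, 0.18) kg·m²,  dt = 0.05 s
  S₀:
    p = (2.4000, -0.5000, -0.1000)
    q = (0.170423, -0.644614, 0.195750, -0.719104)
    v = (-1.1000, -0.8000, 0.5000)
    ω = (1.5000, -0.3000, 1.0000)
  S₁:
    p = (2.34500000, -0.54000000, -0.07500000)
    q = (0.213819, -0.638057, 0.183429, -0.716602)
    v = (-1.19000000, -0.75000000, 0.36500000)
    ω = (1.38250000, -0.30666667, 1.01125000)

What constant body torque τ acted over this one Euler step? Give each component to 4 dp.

τ = (-0.1500, -0.2000, 0.0000)

rate change Δω = (-0.11750000, -0.00666667, 0.01125000)
ω₀×(Iω₀) = (-0.0090, -0.1800, -0.0405)
τ = I·(Δω/dt) + ω₀×(Iω₀) = (-0.1500, -0.2000, 0.0000)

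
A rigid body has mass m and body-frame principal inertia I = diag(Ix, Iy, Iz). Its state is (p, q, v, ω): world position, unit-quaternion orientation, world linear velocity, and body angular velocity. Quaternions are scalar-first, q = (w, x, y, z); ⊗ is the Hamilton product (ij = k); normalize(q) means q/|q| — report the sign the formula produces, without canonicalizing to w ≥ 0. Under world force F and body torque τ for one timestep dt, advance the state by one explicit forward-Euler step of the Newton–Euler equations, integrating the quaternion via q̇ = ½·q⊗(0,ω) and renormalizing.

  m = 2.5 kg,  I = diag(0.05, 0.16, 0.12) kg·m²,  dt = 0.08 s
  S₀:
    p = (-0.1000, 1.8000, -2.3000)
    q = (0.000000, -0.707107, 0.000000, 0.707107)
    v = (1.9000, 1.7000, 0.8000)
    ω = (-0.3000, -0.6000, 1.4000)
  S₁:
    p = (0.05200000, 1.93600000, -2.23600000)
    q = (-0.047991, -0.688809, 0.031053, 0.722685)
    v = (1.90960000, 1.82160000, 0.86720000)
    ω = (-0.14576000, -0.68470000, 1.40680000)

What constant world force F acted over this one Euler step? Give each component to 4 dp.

velocity change Δv = (0.00960000, 0.12160000, 0.06720000)
F = m·Δv/dt = (0.3000, 3.8000, 2.1000)

F = (0.3000, 3.8000, 2.1000)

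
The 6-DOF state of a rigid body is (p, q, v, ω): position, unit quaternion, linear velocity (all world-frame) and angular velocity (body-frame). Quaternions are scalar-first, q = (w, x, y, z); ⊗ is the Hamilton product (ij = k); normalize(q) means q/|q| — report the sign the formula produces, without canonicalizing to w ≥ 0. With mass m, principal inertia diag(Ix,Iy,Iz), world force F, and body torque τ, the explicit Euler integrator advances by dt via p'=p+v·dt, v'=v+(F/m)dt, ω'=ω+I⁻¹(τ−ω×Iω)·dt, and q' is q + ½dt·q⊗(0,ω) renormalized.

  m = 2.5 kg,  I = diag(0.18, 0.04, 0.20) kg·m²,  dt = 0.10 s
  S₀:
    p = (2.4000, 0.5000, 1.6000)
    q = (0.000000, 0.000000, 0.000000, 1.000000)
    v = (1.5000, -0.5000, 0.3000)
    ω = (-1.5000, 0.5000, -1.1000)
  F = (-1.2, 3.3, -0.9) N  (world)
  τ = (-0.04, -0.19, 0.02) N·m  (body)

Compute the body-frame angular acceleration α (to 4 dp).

α = (0.2667, -3.9250, -0.4250)

gyro term ω×Iω = (-0.0880, -0.0330, 0.1050)
α = I⁻¹(τ − ω×Iω) = (0.2667, -3.9250, -0.4250)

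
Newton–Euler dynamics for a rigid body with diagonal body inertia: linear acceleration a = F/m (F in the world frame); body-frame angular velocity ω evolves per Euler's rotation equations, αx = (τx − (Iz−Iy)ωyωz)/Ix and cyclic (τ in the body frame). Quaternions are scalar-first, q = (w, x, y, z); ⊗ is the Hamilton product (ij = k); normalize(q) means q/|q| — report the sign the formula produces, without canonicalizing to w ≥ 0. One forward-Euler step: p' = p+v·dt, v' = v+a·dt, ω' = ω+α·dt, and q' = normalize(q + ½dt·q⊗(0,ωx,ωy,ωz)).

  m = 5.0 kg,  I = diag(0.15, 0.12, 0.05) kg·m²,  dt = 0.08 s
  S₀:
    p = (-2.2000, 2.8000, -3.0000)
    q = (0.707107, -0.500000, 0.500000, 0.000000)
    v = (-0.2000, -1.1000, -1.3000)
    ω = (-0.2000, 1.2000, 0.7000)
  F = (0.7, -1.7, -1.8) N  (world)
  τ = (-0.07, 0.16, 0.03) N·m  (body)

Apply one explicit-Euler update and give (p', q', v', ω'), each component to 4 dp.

linear accel F/m = (0.1400, -0.3400, -0.3600)
new position p' = (-2.2160, 2.7120, -3.1040)
v' = v + a·dt = (-0.1888, -1.1272, -1.3288)
(τ − ω×Iω)/I = (-0.0747, 1.4500, 0.4560)
ω' = ω + α·dt = (-0.2060, 1.3160, 0.7365)
q⊗(0,ω) = (-0.7000000, 0.2085786, 1.1985284, -0.0050251)
updated quaternion q' = (0.6780, -0.4909, 0.5471, -0.0002)

p' = (-2.2160, 2.7120, -3.1040)
q' = (0.6780, -0.4909, 0.5471, -0.0002)
v' = (-0.1888, -1.1272, -1.3288)
ω' = (-0.2060, 1.3160, 0.7365)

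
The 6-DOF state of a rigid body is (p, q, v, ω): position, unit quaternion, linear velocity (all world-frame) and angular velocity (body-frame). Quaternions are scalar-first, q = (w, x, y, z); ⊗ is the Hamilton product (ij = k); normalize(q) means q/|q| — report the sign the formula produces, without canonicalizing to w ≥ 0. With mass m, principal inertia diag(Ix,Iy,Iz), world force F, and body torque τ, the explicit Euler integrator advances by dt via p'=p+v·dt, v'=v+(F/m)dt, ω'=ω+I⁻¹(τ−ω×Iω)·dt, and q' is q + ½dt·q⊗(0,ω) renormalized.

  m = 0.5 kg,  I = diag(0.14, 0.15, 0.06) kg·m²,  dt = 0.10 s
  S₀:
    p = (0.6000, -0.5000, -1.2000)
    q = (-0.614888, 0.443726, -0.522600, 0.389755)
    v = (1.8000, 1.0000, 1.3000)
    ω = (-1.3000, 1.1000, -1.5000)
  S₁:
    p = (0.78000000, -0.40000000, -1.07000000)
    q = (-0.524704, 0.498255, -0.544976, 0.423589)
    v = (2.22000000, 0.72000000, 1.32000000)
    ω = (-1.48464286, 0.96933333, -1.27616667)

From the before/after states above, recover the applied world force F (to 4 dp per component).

v₁ − v₀ = (0.42000000, -0.28000000, 0.02000000)
F = m·Δv/dt = (2.1000, -1.4000, 0.1000)

F = (2.1000, -1.4000, 0.1000)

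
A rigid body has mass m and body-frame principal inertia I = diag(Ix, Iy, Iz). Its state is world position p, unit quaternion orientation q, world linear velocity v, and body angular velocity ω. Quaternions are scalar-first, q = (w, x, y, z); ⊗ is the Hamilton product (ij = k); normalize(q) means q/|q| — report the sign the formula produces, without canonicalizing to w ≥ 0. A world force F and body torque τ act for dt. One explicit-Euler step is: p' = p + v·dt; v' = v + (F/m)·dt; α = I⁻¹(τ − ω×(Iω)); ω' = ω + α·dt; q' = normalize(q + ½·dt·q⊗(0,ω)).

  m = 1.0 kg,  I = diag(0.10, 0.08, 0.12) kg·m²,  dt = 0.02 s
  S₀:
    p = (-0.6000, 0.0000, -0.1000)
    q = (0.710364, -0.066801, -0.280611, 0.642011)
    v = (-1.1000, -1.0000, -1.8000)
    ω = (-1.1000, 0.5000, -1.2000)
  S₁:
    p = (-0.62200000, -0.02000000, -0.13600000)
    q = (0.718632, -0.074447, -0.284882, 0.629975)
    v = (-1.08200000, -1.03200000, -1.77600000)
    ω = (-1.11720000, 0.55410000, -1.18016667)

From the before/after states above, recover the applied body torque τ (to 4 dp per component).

ω₁ − ω₀ = (-0.01720000, 0.05410000, 0.01983333)
gyro term ω₀×Iω₀ = (-0.0240, -0.0264, 0.0110)
τ = I·(Δω/dt) + ω₀×(Iω₀) = (-0.1100, 0.1900, 0.1300)

τ = (-0.1100, 0.1900, 0.1300)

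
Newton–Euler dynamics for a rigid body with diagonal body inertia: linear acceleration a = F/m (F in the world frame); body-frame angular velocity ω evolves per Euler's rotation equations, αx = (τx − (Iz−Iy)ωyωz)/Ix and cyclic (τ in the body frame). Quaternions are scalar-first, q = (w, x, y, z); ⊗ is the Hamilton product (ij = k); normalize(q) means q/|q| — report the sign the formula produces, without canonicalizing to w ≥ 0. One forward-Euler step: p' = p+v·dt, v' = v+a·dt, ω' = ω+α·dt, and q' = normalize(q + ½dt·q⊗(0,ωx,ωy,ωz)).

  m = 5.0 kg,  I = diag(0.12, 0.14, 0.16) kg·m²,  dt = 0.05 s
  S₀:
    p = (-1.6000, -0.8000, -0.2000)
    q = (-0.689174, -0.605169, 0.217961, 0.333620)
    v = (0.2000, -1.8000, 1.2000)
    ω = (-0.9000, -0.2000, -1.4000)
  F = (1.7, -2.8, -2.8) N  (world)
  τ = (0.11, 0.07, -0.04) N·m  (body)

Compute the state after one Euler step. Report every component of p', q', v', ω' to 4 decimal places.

p' = (-1.5900, -0.8900, -0.1400)
q' = (-0.6894, -0.5951, 0.1926, 0.3654)
v' = (0.2170, -1.8280, 1.1720)
ω' = (-0.8565, -0.1570, -1.4136)

gyro term ω×Iω = (0.0056, -0.0504, 0.0036)
(τ − ω×Iω)/I = (0.8700, 0.8600, -0.2725)
ω + α·dt = (-0.8565, -0.1570, -1.4136)
Hamilton product q⊗(0,ω) = (-0.0339919, 0.3818352, -1.0096598, 1.2820423)
q' = normalize(q + ½dt·q⊗(0,ω)) = (-0.6894, -0.5951, 0.1926, 0.3654)
linear accel F/m = (0.3400, -0.5600, -0.5600)
p' = p + v·dt = (-1.5900, -0.8900, -0.1400)
v' = v + a·dt = (0.2170, -1.8280, 1.1720)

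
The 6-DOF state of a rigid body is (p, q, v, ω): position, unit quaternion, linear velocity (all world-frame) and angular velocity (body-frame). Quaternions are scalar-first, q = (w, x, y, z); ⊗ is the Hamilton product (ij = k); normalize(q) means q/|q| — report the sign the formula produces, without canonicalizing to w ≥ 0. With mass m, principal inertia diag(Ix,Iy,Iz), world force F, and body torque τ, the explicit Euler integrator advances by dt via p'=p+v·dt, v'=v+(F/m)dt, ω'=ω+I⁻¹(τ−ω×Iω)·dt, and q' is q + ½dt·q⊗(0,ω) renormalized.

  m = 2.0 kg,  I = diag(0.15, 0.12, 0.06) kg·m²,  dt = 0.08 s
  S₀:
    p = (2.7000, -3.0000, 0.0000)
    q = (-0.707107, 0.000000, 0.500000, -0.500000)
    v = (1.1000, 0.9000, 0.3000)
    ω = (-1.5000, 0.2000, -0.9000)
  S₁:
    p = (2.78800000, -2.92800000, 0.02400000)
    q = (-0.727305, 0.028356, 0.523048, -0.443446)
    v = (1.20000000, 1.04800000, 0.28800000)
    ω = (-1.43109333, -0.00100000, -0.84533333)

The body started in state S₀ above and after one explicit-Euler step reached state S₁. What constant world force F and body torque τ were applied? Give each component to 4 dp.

F = (2.5000, 3.7000, -0.3000)
τ = (0.1400, -0.1800, 0.0500)

v₁ − v₀ = (0.10000000, 0.14800000, -0.01200000)
m·(v₁−v₀)/dt = (2.5000, 3.7000, -0.3000)
Δω = ω₁−ω₀ = (0.06890667, -0.20100000, 0.05466667)
precession coupling = (0.0108, 0.1215, 0.0090)
τ = I·(Δω/dt) + ω₀×(Iω₀) = (0.1400, -0.1800, 0.0500)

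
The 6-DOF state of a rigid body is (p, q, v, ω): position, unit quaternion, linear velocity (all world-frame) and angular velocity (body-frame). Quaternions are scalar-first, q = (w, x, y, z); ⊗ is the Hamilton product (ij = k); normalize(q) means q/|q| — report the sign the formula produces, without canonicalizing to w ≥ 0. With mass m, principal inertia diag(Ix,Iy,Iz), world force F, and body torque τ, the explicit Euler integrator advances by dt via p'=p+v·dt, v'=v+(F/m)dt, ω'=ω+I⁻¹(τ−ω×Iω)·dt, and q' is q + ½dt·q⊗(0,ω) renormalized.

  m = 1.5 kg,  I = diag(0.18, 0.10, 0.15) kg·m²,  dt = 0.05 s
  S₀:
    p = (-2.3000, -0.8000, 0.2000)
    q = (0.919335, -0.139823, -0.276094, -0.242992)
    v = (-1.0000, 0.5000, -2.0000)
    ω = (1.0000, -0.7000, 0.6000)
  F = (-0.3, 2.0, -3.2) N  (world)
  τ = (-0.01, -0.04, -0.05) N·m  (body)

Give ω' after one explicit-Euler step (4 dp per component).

ω' = (1.0031, -0.7290, 0.5647)

precession coupling ω×(Iω) = (-0.0210, 0.0180, 0.0560)
α = I⁻¹(τ − ω×Iω) = (0.0611, -0.5800, -0.7067)
new body rate ω' = (1.0031, -0.7290, 0.5647)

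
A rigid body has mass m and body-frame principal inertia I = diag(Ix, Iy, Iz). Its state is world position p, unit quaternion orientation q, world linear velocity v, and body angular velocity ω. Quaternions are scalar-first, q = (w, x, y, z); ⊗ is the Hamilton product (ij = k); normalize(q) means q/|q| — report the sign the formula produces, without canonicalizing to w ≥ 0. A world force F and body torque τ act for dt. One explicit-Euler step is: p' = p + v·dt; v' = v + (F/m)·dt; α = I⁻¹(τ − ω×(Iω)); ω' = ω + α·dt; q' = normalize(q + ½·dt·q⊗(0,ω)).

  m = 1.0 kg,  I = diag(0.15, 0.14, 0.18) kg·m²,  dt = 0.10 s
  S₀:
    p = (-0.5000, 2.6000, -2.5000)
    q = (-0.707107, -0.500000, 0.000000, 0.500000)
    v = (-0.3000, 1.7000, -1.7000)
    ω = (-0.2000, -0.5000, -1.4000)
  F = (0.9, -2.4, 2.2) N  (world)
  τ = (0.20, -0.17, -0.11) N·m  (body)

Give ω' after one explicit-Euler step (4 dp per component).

ω×(Iω) gyroscopic = (0.0280, -0.0084, -0.0010)
(τ − ω×Iω)/I = (1.1467, -1.1543, -0.6056)
ω' = ω + α·dt = (-0.0853, -0.6154, -1.4606)

ω' = (-0.0853, -0.6154, -1.4606)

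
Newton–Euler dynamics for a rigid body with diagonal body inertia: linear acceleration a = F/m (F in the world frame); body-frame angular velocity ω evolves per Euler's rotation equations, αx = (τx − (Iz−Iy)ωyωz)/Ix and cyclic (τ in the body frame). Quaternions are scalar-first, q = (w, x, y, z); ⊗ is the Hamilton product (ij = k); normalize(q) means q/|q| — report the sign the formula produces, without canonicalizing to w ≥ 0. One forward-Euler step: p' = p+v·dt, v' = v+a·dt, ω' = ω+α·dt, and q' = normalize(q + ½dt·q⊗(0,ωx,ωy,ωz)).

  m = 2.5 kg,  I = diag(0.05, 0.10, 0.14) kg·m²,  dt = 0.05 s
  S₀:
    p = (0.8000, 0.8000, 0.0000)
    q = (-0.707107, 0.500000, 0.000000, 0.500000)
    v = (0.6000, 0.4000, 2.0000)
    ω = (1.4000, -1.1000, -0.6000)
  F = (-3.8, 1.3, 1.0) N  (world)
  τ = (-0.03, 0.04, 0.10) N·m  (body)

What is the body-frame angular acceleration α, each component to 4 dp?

precession coupling ω×(Iω) = (0.0264, 0.0756, -0.0770)
(τ − ω×Iω)/I = (-1.1280, -0.3560, 1.2643)

α = (-1.1280, -0.3560, 1.2643)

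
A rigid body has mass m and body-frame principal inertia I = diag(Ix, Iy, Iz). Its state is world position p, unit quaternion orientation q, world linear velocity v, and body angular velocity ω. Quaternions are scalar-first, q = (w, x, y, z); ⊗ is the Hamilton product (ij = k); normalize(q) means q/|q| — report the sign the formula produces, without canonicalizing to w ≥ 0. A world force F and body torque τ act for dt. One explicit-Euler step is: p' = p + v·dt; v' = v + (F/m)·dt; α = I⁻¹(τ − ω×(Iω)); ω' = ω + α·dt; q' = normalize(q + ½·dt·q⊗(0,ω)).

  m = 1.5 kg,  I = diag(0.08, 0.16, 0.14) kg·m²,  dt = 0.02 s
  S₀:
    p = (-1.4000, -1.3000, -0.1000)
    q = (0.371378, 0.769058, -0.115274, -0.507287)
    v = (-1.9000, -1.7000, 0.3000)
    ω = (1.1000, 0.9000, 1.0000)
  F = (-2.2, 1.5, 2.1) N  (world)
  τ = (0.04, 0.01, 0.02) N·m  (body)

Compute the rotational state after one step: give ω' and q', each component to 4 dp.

ω' = (1.1145, 0.9095, 0.9915)
q' = (0.3690, 0.7764, -0.1252, -0.4953)

(τ − ω×Iω)/I = (0.7250, 0.4750, -0.4229)
new body rate ω' = (1.1145, 0.9095, 0.9915)
Hamilton product q⊗(0,ω) = (-0.2349302, 0.7498001, -0.9928335, 1.1903316)
q' = normalize(q + ½dt·q⊗(0,ω)) = (0.3690, 0.7764, -0.1252, -0.4953)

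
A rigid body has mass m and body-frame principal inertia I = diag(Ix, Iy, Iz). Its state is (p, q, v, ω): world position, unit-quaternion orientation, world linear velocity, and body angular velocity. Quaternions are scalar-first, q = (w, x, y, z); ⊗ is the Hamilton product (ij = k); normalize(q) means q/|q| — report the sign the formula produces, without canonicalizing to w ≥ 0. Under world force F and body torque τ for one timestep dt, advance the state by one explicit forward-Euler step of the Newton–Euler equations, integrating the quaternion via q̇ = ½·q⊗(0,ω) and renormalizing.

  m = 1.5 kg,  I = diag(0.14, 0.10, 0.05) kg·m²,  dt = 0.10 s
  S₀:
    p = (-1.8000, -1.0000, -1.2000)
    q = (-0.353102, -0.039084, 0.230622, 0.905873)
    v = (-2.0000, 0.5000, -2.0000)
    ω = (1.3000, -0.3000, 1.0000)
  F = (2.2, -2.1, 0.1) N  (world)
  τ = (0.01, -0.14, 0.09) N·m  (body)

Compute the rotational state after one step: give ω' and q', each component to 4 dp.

angular accel α = (-0.0357, -2.5700, 1.4880)
ω' = ω + α·dt = (1.2964, -0.5570, 1.1488)
q⊗(0,ω) = (-0.7858772, 0.0433513, 1.3226495, -0.6411854)
updated quaternion q' = (-0.3910, -0.0368, 0.2957, 0.8708)

ω' = (1.2964, -0.5570, 1.1488)
q' = (-0.3910, -0.0368, 0.2957, 0.8708)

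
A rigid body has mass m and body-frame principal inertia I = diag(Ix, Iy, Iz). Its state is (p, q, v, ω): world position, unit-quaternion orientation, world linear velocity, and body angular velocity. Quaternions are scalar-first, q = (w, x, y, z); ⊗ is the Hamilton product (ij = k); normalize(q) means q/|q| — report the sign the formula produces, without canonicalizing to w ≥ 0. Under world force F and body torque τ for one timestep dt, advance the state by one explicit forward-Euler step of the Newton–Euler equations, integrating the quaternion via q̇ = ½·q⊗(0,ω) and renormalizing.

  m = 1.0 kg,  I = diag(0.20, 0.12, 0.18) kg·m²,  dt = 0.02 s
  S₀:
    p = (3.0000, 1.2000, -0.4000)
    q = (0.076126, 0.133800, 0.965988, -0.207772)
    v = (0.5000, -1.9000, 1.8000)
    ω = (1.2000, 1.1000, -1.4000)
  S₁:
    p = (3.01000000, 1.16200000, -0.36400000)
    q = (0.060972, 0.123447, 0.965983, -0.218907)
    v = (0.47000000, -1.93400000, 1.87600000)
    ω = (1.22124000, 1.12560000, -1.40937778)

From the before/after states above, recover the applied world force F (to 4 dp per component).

v₁ − v₀ = (-0.03000000, -0.03400000, 0.07600000)
applied force F = (-1.5000, -1.7000, 3.8000)

F = (-1.5000, -1.7000, 3.8000)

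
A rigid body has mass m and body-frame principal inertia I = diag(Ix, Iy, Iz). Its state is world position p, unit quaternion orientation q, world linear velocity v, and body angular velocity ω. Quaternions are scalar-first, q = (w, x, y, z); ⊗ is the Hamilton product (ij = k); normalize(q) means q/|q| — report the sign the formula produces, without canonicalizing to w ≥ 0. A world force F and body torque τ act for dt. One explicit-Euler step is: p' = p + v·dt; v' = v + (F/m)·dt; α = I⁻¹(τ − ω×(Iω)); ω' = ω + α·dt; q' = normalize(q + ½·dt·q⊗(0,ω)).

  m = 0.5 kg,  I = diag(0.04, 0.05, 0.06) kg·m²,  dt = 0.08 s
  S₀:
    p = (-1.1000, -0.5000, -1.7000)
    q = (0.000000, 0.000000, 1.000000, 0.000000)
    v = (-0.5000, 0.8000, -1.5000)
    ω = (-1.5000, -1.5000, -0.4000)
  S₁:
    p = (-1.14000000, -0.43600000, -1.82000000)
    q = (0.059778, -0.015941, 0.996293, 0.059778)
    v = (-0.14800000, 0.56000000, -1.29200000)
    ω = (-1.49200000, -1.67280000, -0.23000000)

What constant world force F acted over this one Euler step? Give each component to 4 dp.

F = (2.2000, -1.5000, 1.3000)

velocity change Δv = (0.35200000, -0.24000000, 0.20800000)
applied force F = (2.2000, -1.5000, 1.3000)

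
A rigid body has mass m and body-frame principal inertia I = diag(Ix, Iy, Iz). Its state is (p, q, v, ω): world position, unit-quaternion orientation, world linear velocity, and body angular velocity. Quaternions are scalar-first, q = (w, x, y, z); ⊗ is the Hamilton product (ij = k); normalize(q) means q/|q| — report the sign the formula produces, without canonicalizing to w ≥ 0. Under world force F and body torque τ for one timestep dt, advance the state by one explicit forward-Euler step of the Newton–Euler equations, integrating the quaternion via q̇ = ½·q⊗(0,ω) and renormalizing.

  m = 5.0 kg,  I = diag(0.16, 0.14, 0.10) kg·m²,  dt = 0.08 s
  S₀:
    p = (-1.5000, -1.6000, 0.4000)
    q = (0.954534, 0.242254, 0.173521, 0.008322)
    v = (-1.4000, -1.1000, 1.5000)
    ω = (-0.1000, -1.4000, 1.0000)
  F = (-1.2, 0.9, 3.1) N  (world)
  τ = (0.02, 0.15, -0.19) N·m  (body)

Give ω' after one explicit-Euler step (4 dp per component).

angular accel α = (-0.2250, 1.1143, -1.8720)
ω + α·dt = (-0.1180, -1.3109, 0.8502)

ω' = (-0.1180, -1.3109, 0.8502)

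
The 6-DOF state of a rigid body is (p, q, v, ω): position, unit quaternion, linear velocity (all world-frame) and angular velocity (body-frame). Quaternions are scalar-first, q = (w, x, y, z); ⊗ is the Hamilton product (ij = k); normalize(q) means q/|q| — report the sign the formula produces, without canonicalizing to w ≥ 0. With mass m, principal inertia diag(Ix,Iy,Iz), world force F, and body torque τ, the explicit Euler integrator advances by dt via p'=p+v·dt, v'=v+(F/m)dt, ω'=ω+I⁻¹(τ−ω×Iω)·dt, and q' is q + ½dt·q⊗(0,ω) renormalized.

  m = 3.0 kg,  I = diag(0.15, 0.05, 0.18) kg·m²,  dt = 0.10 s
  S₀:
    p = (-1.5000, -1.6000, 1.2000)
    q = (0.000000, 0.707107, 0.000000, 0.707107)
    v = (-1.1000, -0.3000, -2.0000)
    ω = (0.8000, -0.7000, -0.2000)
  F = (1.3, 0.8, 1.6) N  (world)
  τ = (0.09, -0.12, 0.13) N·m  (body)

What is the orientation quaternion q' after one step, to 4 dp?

q' = (-0.0212, 0.7308, 0.0353, 0.6814)

2q̇ = q⊗(0,ω) = (-0.4242642, 0.4949749, 0.7071070, -0.4949749)
q' = normalize(q + ½dt·q⊗(0,ω)) = (-0.0212, 0.7308, 0.0353, 0.6814)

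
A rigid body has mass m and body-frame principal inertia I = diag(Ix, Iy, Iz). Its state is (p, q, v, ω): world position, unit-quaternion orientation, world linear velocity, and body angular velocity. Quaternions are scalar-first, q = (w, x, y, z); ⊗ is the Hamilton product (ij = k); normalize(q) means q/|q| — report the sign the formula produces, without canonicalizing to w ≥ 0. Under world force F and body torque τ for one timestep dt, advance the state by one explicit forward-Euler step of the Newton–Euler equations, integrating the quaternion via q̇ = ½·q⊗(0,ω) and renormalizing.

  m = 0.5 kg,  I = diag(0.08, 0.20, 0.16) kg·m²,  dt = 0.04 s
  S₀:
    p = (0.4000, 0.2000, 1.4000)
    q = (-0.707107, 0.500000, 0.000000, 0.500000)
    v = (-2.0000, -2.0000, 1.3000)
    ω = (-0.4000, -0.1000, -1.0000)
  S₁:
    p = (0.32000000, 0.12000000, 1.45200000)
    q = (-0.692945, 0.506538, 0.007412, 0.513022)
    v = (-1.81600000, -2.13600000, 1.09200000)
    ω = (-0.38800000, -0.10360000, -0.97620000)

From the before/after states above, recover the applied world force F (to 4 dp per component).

velocity change Δv = (0.18400000, -0.13600000, -0.20800000)
F = m·Δv/dt = (2.3000, -1.7000, -2.6000)

F = (2.3000, -1.7000, -2.6000)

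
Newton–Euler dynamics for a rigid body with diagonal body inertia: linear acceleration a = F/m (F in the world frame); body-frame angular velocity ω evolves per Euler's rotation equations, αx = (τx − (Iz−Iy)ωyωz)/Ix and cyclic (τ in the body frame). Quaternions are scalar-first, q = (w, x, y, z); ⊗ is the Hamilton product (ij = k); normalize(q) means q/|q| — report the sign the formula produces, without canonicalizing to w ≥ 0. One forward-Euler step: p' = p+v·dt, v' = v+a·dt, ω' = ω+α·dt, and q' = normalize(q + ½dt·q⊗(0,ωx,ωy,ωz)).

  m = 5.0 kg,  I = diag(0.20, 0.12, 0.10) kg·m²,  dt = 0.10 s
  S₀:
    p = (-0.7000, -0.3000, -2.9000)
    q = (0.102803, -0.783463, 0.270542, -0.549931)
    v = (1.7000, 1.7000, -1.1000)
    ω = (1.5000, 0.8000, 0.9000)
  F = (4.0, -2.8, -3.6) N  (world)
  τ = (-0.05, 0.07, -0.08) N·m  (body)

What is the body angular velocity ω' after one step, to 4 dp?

(τ − ω×Iω)/I = (-0.1780, -0.5417, 0.1600)
ω' = ω + α·dt = (1.4822, 0.7458, 0.9160)

ω' = (1.4822, 0.7458, 0.9160)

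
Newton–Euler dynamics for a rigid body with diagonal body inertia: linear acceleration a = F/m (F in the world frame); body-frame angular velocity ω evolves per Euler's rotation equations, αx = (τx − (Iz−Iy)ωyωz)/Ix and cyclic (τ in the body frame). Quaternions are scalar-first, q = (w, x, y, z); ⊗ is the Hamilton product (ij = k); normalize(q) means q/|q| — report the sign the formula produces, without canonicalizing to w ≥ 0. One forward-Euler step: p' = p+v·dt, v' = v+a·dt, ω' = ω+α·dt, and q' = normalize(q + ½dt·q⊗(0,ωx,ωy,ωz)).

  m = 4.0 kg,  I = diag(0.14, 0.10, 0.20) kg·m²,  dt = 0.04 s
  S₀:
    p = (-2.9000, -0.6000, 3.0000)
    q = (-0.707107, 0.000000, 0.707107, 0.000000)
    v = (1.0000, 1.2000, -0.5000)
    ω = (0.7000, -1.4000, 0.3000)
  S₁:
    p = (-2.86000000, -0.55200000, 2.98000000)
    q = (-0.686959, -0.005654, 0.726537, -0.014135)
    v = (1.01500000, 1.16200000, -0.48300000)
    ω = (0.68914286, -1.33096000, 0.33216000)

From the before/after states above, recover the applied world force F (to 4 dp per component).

F = (1.5000, -3.8000, 1.7000)

v₁ − v₀ = (0.01500000, -0.03800000, 0.01700000)
F = m·Δv/dt = (1.5000, -3.8000, 1.7000)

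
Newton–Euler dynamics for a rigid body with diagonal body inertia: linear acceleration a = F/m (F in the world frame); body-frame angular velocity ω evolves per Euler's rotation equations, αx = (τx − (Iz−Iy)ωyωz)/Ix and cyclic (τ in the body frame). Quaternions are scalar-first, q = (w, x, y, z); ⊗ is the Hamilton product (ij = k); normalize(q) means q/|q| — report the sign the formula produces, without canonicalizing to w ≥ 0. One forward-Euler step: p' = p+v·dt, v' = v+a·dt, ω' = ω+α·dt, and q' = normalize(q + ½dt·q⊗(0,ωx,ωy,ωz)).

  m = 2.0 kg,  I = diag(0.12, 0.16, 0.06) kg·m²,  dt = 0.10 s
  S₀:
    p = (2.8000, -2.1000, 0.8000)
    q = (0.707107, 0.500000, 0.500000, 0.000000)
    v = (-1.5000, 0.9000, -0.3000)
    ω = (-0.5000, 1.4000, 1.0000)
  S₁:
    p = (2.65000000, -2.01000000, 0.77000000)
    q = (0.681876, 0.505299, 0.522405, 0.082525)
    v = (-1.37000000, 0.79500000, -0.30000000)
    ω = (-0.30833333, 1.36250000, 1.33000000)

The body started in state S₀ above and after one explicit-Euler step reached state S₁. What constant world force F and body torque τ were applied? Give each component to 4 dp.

velocity change Δv = (0.13000000, -0.10500000, 0.00000000)
applied force F = (2.6000, -2.1000, 0.0000)
rate change Δω = (0.19166667, -0.03750000, 0.33000000)
I·α + gyro = (0.0900, -0.0900, 0.1700)

F = (2.6000, -2.1000, 0.0000)
τ = (0.0900, -0.0900, 0.1700)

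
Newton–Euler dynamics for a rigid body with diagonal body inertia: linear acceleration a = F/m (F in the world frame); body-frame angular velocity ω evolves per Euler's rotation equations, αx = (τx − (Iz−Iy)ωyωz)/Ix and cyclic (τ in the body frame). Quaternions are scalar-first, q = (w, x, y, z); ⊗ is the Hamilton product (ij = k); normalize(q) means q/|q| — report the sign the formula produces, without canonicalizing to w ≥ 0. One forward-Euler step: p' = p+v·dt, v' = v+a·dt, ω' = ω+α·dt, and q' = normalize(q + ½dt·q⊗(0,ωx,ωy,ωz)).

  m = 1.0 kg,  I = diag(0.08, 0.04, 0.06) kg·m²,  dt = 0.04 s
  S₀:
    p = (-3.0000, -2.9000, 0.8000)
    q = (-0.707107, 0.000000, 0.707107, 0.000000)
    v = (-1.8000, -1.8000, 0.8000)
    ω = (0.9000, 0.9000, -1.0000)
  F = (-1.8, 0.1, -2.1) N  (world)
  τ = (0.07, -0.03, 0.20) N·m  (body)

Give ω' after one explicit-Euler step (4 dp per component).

ω' = (0.9440, 0.8880, -0.8451)

gyro term ω×Iω = (-0.0180, -0.0180, -0.0324)
(τ − ω×Iω)/I = (1.1000, -0.3000, 3.8733)
new body rate ω' = (0.9440, 0.8880, -0.8451)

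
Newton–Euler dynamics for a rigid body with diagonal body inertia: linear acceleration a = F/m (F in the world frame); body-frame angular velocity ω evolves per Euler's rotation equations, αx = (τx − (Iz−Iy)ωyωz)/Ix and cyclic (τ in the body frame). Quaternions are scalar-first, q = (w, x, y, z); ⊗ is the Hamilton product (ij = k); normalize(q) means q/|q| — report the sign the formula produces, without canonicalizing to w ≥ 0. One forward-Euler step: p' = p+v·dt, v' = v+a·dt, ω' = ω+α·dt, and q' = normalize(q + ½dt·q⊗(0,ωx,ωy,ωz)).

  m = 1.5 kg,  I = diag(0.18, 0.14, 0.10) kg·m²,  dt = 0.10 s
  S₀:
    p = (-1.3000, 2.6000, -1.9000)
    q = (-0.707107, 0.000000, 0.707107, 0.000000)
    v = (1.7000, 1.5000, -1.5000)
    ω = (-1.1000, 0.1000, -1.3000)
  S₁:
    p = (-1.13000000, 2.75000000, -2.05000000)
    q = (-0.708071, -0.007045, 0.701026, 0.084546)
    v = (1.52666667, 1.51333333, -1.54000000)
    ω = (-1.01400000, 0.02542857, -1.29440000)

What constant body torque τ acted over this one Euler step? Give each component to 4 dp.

τ = (0.1600, 0.0100, 0.0100)

Δω = ω₁−ω₀ = (0.08600000, -0.07457143, 0.00560000)
ω₀×(Iω₀) = (0.0052, 0.1144, 0.0044)
I·α + gyro = (0.1600, 0.0100, 0.0100)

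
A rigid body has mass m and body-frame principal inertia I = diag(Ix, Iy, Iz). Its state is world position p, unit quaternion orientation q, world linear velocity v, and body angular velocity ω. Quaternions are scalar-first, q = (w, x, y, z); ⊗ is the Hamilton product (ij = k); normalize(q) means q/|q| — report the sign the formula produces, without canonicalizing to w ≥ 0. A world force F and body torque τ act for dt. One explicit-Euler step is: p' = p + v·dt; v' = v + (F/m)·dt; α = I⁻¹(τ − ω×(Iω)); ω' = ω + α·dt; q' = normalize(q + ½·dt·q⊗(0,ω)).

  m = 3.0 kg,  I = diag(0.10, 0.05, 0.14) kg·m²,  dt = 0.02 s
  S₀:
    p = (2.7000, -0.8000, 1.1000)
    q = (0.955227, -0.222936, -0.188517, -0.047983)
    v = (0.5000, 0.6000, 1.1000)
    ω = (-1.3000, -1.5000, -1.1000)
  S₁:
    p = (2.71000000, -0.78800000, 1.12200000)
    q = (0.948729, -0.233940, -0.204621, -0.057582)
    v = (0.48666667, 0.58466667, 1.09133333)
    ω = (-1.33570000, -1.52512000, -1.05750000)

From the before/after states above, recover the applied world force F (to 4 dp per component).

F = (-2.0000, -2.3000, -1.3000)

velocity change Δv = (-0.01333333, -0.01533333, -0.00866667)
F = m·Δv/dt = (-2.0000, -2.3000, -1.3000)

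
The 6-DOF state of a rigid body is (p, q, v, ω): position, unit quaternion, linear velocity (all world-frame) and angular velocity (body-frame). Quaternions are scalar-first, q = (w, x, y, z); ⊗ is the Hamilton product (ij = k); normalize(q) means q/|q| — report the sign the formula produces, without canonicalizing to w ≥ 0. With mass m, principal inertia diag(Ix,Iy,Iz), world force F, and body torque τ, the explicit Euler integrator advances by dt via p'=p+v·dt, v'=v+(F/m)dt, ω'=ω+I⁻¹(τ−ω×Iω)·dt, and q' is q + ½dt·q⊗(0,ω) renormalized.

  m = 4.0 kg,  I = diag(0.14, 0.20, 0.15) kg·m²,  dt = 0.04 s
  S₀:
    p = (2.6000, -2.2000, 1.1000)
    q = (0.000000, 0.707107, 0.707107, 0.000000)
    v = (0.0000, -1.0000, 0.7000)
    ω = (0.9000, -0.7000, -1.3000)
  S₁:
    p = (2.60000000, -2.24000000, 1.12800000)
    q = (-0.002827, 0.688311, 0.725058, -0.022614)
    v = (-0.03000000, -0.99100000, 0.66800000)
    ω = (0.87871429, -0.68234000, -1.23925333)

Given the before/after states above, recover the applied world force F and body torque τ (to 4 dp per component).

F = (-3.0000, 0.9000, -3.2000)
τ = (-0.1200, 0.1000, 0.1900)

rate change Δω = (-0.02128571, 0.01766000, 0.06074667)
τ = I·(Δω/dt) + ω₀×(Iω₀) = (-0.1200, 0.1000, 0.1900)
Δv = v₁−v₀ = (-0.03000000, 0.00900000, -0.03200000)
F = m·Δv/dt = (-3.0000, 0.9000, -3.2000)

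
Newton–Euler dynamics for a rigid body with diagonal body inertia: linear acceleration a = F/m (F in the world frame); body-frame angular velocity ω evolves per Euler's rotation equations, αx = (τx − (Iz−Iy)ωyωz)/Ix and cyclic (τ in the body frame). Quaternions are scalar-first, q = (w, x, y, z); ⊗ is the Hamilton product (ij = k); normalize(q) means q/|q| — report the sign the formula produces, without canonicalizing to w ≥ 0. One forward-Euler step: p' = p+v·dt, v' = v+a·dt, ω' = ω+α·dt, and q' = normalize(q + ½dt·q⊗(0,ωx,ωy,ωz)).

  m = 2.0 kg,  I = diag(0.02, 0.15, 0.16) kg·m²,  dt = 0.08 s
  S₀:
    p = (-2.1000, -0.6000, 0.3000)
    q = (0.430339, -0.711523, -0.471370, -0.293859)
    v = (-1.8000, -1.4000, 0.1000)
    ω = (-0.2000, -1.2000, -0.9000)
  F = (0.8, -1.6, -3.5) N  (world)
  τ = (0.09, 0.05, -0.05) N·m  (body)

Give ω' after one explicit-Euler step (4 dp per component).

angular accel α = (3.9600, 0.5013, -0.5075)
ω + α·dt = (0.1168, -1.1599, -0.9406)

ω' = (0.1168, -1.1599, -0.9406)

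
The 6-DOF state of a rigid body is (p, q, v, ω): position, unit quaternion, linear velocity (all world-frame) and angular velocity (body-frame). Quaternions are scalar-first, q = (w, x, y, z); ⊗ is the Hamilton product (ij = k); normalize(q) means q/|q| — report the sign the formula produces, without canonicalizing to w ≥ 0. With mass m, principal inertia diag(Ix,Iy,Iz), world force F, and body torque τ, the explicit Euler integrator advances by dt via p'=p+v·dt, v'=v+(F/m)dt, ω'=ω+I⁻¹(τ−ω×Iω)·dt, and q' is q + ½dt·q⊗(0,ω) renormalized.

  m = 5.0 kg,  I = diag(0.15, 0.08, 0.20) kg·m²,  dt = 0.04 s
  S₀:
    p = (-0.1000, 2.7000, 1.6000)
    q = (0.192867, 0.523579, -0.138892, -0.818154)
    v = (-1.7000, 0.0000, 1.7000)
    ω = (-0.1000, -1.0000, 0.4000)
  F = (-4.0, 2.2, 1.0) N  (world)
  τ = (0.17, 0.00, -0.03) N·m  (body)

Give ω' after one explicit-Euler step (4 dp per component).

ω' = (-0.0419, -1.0010, 0.3954)

angular accel α = (1.4533, -0.0250, -0.1150)
new body rate ω' = (-0.0419, -1.0010, 0.3954)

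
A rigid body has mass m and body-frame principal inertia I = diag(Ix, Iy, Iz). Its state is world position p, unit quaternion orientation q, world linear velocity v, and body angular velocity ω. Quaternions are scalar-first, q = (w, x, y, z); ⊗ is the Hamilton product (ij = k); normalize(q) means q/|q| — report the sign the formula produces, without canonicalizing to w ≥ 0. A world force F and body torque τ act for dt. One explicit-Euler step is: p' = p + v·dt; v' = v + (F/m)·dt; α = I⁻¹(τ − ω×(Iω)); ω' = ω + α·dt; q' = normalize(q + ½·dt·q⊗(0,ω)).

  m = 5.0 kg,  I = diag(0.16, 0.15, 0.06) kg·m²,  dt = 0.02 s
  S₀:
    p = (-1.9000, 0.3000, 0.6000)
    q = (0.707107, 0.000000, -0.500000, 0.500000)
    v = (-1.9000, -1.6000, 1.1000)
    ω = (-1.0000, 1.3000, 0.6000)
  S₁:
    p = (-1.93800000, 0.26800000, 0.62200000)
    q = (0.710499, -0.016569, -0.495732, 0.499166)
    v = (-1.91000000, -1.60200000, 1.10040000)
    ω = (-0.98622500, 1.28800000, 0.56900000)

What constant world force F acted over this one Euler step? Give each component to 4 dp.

F = (-2.5000, -0.5000, 0.1000)

velocity change Δv = (-0.01000000, -0.00200000, 0.00040000)
m·(v₁−v₀)/dt = (-2.5000, -0.5000, 0.1000)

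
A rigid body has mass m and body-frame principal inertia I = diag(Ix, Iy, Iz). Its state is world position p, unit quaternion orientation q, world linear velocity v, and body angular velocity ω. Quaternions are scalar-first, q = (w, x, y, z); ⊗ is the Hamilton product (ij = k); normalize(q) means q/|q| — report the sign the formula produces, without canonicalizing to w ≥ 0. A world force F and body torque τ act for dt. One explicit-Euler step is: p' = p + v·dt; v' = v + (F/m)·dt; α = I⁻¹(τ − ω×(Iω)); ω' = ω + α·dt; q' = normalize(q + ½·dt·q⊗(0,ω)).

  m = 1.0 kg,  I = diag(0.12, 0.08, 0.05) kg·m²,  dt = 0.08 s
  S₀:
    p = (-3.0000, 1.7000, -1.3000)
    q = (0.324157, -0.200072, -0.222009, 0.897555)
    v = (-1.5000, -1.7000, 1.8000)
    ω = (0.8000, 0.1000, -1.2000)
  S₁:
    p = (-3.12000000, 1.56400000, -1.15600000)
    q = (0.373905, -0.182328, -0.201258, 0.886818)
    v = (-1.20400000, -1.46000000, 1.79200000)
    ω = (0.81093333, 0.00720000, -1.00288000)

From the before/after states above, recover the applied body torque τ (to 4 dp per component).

ω₁ − ω₀ = (0.01093333, -0.09280000, 0.19712000)
τ = I·(Δω/dt) + ω₀×(Iω₀) = (0.0200, -0.1600, 0.1200)

τ = (0.0200, -0.1600, 0.1200)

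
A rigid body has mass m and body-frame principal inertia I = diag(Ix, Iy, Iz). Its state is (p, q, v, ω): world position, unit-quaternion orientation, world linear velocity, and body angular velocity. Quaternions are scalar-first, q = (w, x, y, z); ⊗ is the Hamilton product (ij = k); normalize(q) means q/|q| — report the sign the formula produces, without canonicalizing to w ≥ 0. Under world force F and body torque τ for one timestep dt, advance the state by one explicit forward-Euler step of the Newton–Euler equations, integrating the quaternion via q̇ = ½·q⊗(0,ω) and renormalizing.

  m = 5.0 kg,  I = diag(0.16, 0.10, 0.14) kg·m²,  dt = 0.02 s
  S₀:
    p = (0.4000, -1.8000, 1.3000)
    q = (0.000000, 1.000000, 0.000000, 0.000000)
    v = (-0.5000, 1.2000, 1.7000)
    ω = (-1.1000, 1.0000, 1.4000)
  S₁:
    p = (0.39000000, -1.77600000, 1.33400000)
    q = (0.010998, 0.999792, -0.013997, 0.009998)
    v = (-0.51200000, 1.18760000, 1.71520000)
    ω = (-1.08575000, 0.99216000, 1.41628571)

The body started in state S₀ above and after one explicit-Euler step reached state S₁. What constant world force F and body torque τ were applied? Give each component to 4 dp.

F = (-3.0000, -3.1000, 3.8000)
τ = (0.1700, -0.0700, 0.1800)

rate change Δω = (0.01425000, -0.00784000, 0.01628571)
applied torque τ = (0.1700, -0.0700, 0.1800)
velocity change Δv = (-0.01200000, -0.01240000, 0.01520000)
applied force F = (-3.0000, -3.1000, 3.8000)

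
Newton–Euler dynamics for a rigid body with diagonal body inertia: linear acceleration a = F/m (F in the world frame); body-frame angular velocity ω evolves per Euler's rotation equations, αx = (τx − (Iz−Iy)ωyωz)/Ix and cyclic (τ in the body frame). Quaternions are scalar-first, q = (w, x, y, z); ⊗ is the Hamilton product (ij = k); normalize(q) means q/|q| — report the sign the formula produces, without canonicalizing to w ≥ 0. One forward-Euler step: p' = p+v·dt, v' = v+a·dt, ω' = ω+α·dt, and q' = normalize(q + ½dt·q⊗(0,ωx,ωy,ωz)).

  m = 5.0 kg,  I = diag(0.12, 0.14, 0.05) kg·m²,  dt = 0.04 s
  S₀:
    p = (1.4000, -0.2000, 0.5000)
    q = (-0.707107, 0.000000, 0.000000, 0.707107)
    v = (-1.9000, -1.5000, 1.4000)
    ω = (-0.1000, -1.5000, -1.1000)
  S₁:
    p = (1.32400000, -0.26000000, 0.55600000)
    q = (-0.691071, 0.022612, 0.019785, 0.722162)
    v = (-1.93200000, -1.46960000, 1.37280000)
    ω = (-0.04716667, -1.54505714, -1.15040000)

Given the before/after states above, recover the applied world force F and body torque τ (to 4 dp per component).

velocity change Δv = (-0.03200000, 0.03040000, -0.02720000)
m·(v₁−v₀)/dt = (-4.0000, 3.8000, -3.4000)
ω₁ − ω₀ = (0.05283333, -0.04505714, -0.05040000)
τ = I·(Δω/dt) + ω₀×(Iω₀) = (0.0100, -0.1500, -0.0600)

F = (-4.0000, 3.8000, -3.4000)
τ = (0.0100, -0.1500, -0.0600)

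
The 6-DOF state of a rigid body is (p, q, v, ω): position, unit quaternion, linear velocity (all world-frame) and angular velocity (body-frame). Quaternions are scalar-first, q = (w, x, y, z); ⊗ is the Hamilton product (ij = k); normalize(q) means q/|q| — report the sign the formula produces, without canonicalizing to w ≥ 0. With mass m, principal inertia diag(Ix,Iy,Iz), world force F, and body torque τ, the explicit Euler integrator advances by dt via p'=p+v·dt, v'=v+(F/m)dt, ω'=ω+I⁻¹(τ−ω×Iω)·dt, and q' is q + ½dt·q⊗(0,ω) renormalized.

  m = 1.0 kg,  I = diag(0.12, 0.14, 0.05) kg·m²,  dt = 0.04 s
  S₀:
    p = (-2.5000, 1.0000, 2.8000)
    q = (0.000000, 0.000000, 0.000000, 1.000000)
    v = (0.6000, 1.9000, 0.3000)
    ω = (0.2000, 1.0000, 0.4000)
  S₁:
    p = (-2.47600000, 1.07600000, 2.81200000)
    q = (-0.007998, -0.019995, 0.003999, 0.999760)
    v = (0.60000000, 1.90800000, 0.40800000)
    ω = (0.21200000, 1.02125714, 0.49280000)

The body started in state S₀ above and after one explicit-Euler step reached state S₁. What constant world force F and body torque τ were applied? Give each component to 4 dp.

ω₁ − ω₀ = (0.01200000, 0.02125714, 0.09280000)
ω₀×(Iω₀) = (-0.0360, 0.0056, 0.0040)
τ = I·(Δω/dt) + ω₀×(Iω₀) = (0.0000, 0.0800, 0.1200)
v₁ − v₀ = (0.00000000, 0.00800000, 0.10800000)
m·(v₁−v₀)/dt = (0.0000, 0.2000, 2.7000)

F = (0.0000, 0.2000, 2.7000)
τ = (0.0000, 0.0800, 0.1200)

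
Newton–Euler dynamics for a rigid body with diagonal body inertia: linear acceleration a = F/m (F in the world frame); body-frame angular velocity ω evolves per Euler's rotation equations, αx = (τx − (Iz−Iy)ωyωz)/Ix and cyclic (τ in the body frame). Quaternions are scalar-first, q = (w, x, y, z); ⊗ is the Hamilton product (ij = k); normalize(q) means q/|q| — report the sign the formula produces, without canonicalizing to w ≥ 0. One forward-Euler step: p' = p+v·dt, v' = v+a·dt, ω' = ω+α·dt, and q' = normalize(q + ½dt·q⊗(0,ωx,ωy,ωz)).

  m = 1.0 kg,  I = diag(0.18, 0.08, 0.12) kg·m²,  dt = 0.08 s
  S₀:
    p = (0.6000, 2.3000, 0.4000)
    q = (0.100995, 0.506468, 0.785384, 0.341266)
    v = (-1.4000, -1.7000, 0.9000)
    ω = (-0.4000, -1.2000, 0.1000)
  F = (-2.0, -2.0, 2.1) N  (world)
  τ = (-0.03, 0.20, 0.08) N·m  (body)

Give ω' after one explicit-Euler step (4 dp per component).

ω×(Iω) gyroscopic = (-0.0048, -0.0024, -0.0480)
angular accel α = (-0.1400, 2.5300, 1.0667)
ω + α·dt = (-0.4112, -0.9976, 0.1853)

ω' = (-0.4112, -0.9976, 0.1853)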